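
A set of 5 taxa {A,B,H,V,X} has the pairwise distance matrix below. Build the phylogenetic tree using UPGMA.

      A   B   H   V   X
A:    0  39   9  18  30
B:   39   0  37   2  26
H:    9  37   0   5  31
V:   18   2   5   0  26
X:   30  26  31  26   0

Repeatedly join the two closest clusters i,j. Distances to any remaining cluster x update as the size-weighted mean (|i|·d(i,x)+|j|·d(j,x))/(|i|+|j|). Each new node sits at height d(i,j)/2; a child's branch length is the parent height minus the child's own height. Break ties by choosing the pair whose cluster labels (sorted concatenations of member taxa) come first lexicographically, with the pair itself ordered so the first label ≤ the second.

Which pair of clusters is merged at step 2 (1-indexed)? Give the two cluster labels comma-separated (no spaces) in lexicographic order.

iteration 1: select B,V (d=2); attach at lengths (1, 1); label the merged cluster BV
  updated: d(A,BV)=57/2, d(BV,H)=21, d(BV,X)=26
iteration 2: select A,H (d=9); attach at lengths (9/2, 9/2); label the merged cluster AH
  updated: d(AH,BV)=99/4, d(AH,X)=61/2
iteration 3: select AH,BV (d=99/4); attach at lengths (63/8, 91/8); label the merged cluster ABHV
  updated: d(ABHV,X)=113/4
iteration 4: select ABHV,X (d=113/4); attach at lengths (7/4, 113/8); label the merged cluster ABHVX
final tree: (((A:9/2,H:9/2):63/8,(B:1,V:1):91/8):7/4,X:113/8)
total length: 369/8

A,H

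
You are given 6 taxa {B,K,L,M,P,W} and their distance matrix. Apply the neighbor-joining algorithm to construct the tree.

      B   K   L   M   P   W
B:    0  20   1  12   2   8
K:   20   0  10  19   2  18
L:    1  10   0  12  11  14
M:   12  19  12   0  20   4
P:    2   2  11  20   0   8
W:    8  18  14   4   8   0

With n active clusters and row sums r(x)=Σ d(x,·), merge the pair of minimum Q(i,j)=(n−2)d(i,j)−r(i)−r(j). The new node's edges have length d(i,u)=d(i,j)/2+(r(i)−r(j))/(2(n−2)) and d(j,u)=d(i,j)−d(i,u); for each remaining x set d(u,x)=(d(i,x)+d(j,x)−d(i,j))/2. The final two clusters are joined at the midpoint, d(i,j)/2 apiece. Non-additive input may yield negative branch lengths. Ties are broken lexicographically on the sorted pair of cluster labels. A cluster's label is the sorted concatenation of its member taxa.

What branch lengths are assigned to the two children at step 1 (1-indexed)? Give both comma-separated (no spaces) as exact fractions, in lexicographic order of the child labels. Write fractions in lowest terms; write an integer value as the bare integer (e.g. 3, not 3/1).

17/4,-9/4

1. join K+P (d=2, Q=-104) ⇒ KP; edges |K|=17/4, |P|=-9/4
  updated: d(B,KP)=10, d(KP,L)=19/2, d(KP,M)=37/2, d(KP,W)=12
2. join M+W (d=4, Q=-145/2) ⇒ MW; edges |M|=41/12, |W|=7/12
  updated: d(B,MW)=8, d(KP,MW)=53/4, d(L,MW)=11
3. join B+L (d=1, Q=-77/2) ⇒ BL; edges |B|=-1/8, |L|=9/8
  updated: d(BL,KP)=37/4, d(BL,MW)=9
4. join BL+KP (d=37/4, Q=-63/2) ⇒ BKLP; edges |BL|=5/2, |KP|=27/4
  updated: d(BKLP,MW)=13/2
5. join BKLP+MW (d=13/2) ⇒ BKLMPW; edges |BKLP|=13/4, |MW|=13/4
final tree: (((B:-1/8,L:9/8):5/2,(K:17/4,P:-9/4):27/4):13/4,(M:41/12,W:7/12):13/4)
total length: 91/4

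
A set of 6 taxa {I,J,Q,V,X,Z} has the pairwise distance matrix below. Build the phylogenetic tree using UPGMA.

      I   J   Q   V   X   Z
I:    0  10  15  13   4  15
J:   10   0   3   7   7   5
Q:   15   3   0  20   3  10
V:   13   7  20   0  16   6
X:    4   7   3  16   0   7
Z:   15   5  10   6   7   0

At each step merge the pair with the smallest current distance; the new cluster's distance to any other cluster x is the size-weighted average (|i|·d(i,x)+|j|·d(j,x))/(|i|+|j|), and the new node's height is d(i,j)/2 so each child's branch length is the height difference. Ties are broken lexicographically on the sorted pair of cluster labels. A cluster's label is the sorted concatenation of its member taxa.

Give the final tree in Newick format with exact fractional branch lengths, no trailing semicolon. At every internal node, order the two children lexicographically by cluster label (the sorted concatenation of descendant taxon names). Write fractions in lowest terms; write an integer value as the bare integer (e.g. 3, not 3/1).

(((I:2,X:2):19/8,(J:3/2,Q:3/2):23/8):23/16,(V:3,Z:3):45/16)

1. join J+Q (d=3) ⇒ JQ; edges |J|=3/2, |Q|=3/2
  updated: d(I,JQ)=25/2, d(JQ,V)=27/2, d(JQ,X)=5, d(JQ,Z)=15/2
2. join I+X (d=4) ⇒ IX; edges |I|=2, |X|=2
  updated: d(IX,JQ)=35/4, d(IX,V)=29/2, d(IX,Z)=11
3. join V+Z (d=6) ⇒ VZ; edges |V|=3, |Z|=3
  updated: d(IX,VZ)=51/4, d(JQ,VZ)=21/2
4. join IX+JQ (d=35/4) ⇒ IJQX; edges |IX|=19/8, |JQ|=23/8
  updated: d(IJQX,VZ)=93/8
5. join IJQX+VZ (d=93/8) ⇒ IJQVXZ; edges |IJQX|=23/16, |VZ|=45/16
final tree: (((I:2,X:2):19/8,(J:3/2,Q:3/2):23/8):23/16,(V:3,Z:3):45/16)
total length: 45/2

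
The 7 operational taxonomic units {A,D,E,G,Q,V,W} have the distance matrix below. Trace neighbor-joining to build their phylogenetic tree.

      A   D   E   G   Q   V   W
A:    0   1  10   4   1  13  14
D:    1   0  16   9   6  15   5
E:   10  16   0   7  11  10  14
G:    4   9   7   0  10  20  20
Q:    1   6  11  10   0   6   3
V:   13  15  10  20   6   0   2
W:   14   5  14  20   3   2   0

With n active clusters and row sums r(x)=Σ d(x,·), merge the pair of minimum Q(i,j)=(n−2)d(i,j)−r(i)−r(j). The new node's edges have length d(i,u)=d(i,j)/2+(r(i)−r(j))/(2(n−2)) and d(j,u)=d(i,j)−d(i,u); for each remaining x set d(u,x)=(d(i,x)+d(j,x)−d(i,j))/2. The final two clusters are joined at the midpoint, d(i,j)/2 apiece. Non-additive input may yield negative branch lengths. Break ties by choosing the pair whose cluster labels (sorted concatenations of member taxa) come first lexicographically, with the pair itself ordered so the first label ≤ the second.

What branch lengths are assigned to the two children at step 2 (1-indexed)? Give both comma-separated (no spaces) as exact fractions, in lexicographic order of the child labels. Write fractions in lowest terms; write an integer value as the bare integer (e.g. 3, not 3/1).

17/4,11/4

iteration 1: select V,W (d=2, Q=-114); attach at lengths (9/5, 1/5); label the merged cluster VW
  updated: d(A,VW)=25/2, d(D,VW)=9, d(E,VW)=11, d(G,VW)=19, d(Q,VW)=7/2
iteration 2: select E,G (d=7, Q=-76); attach at lengths (17/4, 11/4); label the merged cluster EG
  updated: d(A,EG)=7/2, d(D,EG)=9, d(EG,Q)=7, d(EG,VW)=23/2
iteration 3: select Q,VW (d=7/2, Q=-87/2); attach at lengths (-17/12, 59/12); label the merged cluster QVW
  updated: d(A,QVW)=5, d(D,QVW)=23/4, d(EG,QVW)=15/2
iteration 4: select A,D (d=1, Q=-93/4); attach at lengths (-17/16, 33/16); label the merged cluster AD
  updated: d(AD,EG)=23/4, d(AD,QVW)=39/8
iteration 5: select AD,EG (d=23/4, Q=-145/8); attach at lengths (25/16, 67/16); label the merged cluster ADEG
  updated: d(ADEG,QVW)=53/16
iteration 6: select ADEG,QVW (d=53/16); attach at lengths (53/32, 53/32); label the merged cluster ADEGQVW
final tree: (((A:-17/16,D:33/16):25/16,(E:17/4,G:11/4):67/16):53/32,(Q:-17/12,(V:9/5,W:1/5):59/12):53/32)
total length: 361/16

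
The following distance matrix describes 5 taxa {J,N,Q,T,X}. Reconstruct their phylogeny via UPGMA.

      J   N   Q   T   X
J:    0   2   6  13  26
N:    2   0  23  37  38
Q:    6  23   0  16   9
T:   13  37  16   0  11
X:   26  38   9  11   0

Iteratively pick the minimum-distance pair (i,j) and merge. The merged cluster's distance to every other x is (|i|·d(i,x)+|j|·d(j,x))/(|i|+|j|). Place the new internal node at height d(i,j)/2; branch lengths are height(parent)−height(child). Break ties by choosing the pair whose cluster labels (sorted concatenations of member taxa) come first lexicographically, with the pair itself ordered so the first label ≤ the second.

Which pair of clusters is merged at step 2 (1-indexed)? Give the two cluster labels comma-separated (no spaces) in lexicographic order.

step 1: merge (J,N) at d=2; branch lengths J→1, N→1; new cluster JN
  updated: d(JN,Q)=29/2, d(JN,T)=25, d(JN,X)=32
step 2: merge (Q,X) at d=9; branch lengths Q→9/2, X→9/2; new cluster QX
  updated: d(JN,QX)=93/4, d(QX,T)=27/2
step 3: merge (QX,T) at d=27/2; branch lengths QX→9/4, T→27/4; new cluster QTX
  updated: d(JN,QTX)=143/6
step 4: merge (JN,QTX) at d=143/6; branch lengths JN→131/12, QTX→31/6; new cluster JNQTX
final tree: ((J:1,N:1):131/12,((Q:9/2,X:9/2):9/4,T:27/4):31/6)
total length: 433/12

Q,X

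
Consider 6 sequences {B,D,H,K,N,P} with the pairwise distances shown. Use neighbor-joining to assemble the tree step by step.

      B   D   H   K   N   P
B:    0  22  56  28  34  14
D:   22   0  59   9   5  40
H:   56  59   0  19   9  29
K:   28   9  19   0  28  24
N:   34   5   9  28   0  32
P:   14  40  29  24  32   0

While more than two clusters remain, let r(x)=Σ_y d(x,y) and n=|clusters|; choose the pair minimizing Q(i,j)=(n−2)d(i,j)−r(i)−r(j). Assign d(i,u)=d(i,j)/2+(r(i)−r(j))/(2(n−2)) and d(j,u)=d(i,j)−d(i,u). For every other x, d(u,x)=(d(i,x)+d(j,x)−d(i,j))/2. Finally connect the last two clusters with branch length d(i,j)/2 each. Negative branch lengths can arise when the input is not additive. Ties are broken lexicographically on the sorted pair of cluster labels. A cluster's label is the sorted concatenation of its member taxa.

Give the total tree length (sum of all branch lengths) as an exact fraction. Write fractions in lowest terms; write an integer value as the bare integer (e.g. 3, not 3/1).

63

iteration 1: select H,N (d=9, Q=-244); attach at lengths (25/2, -7/2); label the merged cluster HN
  updated: d(B,HN)=81/2, d(D,HN)=55/2, d(HN,K)=19, d(HN,P)=26
iteration 2: select B,P (d=14, Q=-333/2); attach at lengths (85/12, 83/12); label the merged cluster BP
  updated: d(BP,D)=24, d(BP,HN)=105/4, d(BP,K)=19
iteration 3: select BP,HN (d=105/4, Q=-179/2); attach at lengths (49/4, 14); label the merged cluster BHNP
  updated: d(BHNP,D)=101/8, d(BHNP,K)=47/8
iteration 4: select BHNP,D (d=101/8, Q=-55/2); attach at lengths (19/4, 63/8); label the merged cluster BDHNP
  updated: d(BDHNP,K)=9/8
iteration 5: select BDHNP,K (d=9/8); attach at lengths (9/16, 9/16); label the merged cluster BDHKNP
final tree: ((((B:85/12,P:83/12):49/4,(H:25/2,N:-7/2):14):19/4,D:63/8):9/16,K:9/16)
total length: 63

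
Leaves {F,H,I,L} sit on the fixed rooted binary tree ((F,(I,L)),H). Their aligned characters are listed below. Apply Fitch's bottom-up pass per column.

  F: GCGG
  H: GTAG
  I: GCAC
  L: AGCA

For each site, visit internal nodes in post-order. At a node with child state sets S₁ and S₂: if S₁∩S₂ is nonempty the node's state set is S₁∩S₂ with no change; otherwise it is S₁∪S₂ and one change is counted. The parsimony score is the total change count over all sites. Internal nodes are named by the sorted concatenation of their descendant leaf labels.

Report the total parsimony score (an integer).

site 0, node IL: I={G} ∪ L={A} → {A,G} (+1)
site 0, node FIL: F={G} ∩ IL={A,G} → {G} (+0)
site 0, node FHIL: FIL={G} ∩ H={G} → {G} (+0)
site 1, node IL: I={C} ∪ L={G} → {C,G} (+1)
site 1, node FIL: F={C} ∩ IL={C,G} → {C} (+0)
site 1, node FHIL: FIL={C} ∪ H={T} → {C,T} (+1)
site 2, node IL: I={A} ∪ L={C} → {A,C} (+1)
site 2, node FIL: F={G} ∪ IL={A,C} → {A,C,G} (+1)
site 2, node FHIL: FIL={A,C,G} ∩ H={A} → {A} (+0)
site 3, node IL: I={C} ∪ L={A} → {A,C} (+1)
site 3, node FIL: F={G} ∪ IL={A,C} → {A,C,G} (+1)
site 3, node FHIL: FIL={A,C,G} ∩ H={G} → {G} (+0)
per-site changes: [1, 2, 2, 2]; total = 7

7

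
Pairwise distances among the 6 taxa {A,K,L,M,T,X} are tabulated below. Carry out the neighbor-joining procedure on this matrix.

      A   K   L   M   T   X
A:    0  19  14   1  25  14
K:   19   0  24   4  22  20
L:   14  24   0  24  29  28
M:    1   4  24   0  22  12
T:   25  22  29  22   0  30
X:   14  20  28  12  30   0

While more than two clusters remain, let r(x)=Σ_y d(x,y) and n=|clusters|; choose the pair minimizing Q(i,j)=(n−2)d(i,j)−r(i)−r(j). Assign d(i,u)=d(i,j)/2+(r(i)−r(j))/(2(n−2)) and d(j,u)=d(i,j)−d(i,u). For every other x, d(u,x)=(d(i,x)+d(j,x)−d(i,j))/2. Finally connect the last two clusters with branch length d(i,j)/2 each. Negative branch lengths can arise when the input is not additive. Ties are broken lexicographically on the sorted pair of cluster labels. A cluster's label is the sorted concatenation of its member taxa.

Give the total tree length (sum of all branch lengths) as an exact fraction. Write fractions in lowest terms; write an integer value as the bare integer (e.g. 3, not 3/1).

step 1: merge (A,L) at d=14, Q=-136; branch lengths A→5/4, L→51/4; new cluster AL
  updated: d(AL,K)=29/2, d(AL,M)=11/2, d(AL,T)=20, d(AL,X)=14
step 2: merge (K,M) at d=4, Q=-92; branch lengths K→29/6, M→-5/6; new cluster KM
  updated: d(AL,KM)=8, d(KM,T)=20, d(KM,X)=14
step 3: merge (AL,T) at d=20, Q=-72; branch lengths AL→3, T→17; new cluster ALT
  updated: d(ALT,KM)=4, d(ALT,X)=12
step 4: merge (ALT,KM) at d=4, Q=-30; branch lengths ALT→1, KM→3; new cluster AKLMT
  updated: d(AKLMT,X)=11
step 5: merge (AKLMT,X) at d=11; branch lengths AKLMT→11/2, X→11/2; new cluster AKLMTX
final tree: ((((A:5/4,L:51/4):3,T:17):1,(K:29/6,M:-5/6):3):11/2,X:11/2)
total length: 53

53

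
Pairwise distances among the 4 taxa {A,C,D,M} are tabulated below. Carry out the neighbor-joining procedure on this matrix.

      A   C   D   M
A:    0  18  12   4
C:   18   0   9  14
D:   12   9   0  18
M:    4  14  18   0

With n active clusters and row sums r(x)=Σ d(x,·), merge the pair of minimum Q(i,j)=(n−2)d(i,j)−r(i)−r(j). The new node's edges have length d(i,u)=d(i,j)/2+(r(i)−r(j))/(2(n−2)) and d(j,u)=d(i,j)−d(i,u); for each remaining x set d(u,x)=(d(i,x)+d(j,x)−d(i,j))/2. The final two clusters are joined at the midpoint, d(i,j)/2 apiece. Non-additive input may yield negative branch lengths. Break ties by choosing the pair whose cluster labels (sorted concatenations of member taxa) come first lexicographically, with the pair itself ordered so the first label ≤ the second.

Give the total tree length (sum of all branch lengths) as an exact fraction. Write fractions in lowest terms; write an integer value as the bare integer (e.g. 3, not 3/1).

22

iteration 1: select A,M (d=4, Q=-62); attach at lengths (3/2, 5/2); label the merged cluster AM
  updated: d(AM,C)=14, d(AM,D)=13
iteration 2: select AM,C (d=14, Q=-36); attach at lengths (9, 5); label the merged cluster ACM
  updated: d(ACM,D)=4
iteration 3: select ACM,D (d=4); attach at lengths (2, 2); label the merged cluster ACDM
final tree: (((A:3/2,M:5/2):9,C:5):2,D:2)
total length: 22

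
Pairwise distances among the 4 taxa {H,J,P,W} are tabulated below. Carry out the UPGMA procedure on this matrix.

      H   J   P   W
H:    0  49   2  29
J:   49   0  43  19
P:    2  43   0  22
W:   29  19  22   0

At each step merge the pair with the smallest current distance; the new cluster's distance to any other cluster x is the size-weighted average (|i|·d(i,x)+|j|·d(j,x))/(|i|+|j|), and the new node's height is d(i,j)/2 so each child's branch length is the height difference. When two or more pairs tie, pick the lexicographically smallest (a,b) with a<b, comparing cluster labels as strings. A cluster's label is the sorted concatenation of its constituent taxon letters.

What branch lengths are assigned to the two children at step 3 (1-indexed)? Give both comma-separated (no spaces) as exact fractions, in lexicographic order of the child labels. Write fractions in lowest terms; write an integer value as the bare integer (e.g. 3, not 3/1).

1. join H+P (d=2) ⇒ HP; edges |H|=1, |P|=1
  updated: d(HP,J)=46, d(HP,W)=51/2
2. join J+W (d=19) ⇒ JW; edges |J|=19/2, |W|=19/2
  updated: d(HP,JW)=143/4
3. join HP+JW (d=143/4) ⇒ HJPW; edges |HP|=135/8, |JW|=67/8
final tree: ((H:1,P:1):135/8,(J:19/2,W:19/2):67/8)
total length: 185/4

135/8,67/8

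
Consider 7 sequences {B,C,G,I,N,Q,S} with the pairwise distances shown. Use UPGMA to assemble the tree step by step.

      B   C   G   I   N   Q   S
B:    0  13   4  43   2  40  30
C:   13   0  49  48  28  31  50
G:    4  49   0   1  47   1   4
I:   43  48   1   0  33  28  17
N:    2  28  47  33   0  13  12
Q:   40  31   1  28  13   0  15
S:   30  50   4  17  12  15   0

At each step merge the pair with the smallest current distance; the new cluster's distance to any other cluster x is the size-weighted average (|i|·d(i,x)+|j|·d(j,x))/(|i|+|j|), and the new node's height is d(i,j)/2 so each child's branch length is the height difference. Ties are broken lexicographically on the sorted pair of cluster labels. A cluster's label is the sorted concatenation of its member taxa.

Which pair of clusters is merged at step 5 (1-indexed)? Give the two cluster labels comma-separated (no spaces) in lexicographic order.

step 1: merge (G,I) at d=1; branch lengths G→1/2, I→1/2; new cluster GI
  updated: d(B,GI)=47/2, d(C,GI)=97/2, d(GI,N)=40, d(GI,Q)=29/2, d(GI,S)=21/2
step 2: merge (B,N) at d=2; branch lengths B→1, N→1; new cluster BN
  updated: d(BN,C)=41/2, d(BN,GI)=127/4, d(BN,Q)=53/2, d(BN,S)=21
step 3: merge (GI,S) at d=21/2; branch lengths GI→19/4, S→21/4; new cluster GIS
  updated: d(BN,GIS)=169/6, d(C,GIS)=49, d(GIS,Q)=44/3
step 4: merge (GIS,Q) at d=44/3; branch lengths GIS→25/12, Q→22/3; new cluster GIQS
  updated: d(BN,GIQS)=111/4, d(C,GIQS)=89/2
step 5: merge (BN,C) at d=41/2; branch lengths BN→37/4, C→41/4; new cluster BCN
  updated: d(BCN,GIQS)=100/3
step 6: merge (BCN,GIQS) at d=100/3; branch lengths BCN→77/12, GIQS→28/3; new cluster BCGINQS
final tree: (((B:1,N:1):37/4,C:41/4):77/12,(((G:1/2,I:1/2):19/4,S:21/4):25/12,Q:22/3):28/3)
total length: 173/3

BN,C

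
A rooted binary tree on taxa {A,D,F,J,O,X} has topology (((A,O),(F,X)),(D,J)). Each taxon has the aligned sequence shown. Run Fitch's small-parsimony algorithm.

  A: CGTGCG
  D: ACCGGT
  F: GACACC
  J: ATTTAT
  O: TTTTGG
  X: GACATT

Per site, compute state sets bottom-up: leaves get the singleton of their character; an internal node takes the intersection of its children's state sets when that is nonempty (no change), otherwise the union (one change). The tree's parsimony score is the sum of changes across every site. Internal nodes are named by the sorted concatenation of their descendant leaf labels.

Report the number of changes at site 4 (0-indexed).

4

AO@0: {C} ∪ {T} = {C,T} (union, +1)
FX@0: {G} ∩ {G} = {G} (intersection, +0)
AFOX@0: {C,T} ∪ {G} = {C,G,T} (union, +1)
DJ@0: {A} ∩ {A} = {A} (intersection, +0)
ADFJOX@0: {C,G,T} ∪ {A} = {A,C,G,T} (union, +1)
AO@1: {G} ∪ {T} = {G,T} (union, +1)
FX@1: {A} ∩ {A} = {A} (intersection, +0)
AFOX@1: {G,T} ∪ {A} = {A,G,T} (union, +1)
DJ@1: {C} ∪ {T} = {C,T} (union, +1)
ADFJOX@1: {A,G,T} ∩ {C,T} = {T} (intersection, +0)
AO@2: {T} ∩ {T} = {T} (intersection, +0)
FX@2: {C} ∩ {C} = {C} (intersection, +0)
AFOX@2: {T} ∪ {C} = {C,T} (union, +1)
DJ@2: {C} ∪ {T} = {C,T} (union, +1)
ADFJOX@2: {C,T} ∩ {C,T} = {C,T} (intersection, +0)
AO@3: {G} ∪ {T} = {G,T} (union, +1)
FX@3: {A} ∩ {A} = {A} (intersection, +0)
AFOX@3: {G,T} ∪ {A} = {A,G,T} (union, +1)
DJ@3: {G} ∪ {T} = {G,T} (union, +1)
ADFJOX@3: {A,G,T} ∩ {G,T} = {G,T} (intersection, +0)
AO@4: {C} ∪ {G} = {C,G} (union, +1)
FX@4: {C} ∪ {T} = {C,T} (union, +1)
AFOX@4: {C,G} ∩ {C,T} = {C} (intersection, +0)
DJ@4: {G} ∪ {A} = {A,G} (union, +1)
ADFJOX@4: {C} ∪ {A,G} = {A,C,G} (union, +1)
AO@5: {G} ∩ {G} = {G} (intersection, +0)
FX@5: {C} ∪ {T} = {C,T} (union, +1)
AFOX@5: {G} ∪ {C,T} = {C,G,T} (union, +1)
DJ@5: {T} ∩ {T} = {T} (intersection, +0)
ADFJOX@5: {C,G,T} ∩ {T} = {T} (intersection, +0)
per-site changes: [3, 3, 2, 3, 4, 2]; total = 17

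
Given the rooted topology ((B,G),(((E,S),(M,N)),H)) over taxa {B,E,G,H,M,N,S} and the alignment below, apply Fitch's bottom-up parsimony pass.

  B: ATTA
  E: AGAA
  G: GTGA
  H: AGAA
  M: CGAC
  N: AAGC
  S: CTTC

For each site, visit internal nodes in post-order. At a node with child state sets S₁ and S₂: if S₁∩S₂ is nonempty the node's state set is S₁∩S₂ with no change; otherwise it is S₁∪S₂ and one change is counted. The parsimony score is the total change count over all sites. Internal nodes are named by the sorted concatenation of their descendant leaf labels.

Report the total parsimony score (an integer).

BG@0: {A} ∪ {G} = {A,G} (union, +1)
ES@0: {A} ∪ {C} = {A,C} (union, +1)
MN@0: {C} ∪ {A} = {A,C} (union, +1)
EMNS@0: {A,C} ∩ {A,C} = {A,C} (intersection, +0)
EHMNS@0: {A,C} ∩ {A} = {A} (intersection, +0)
BEGHMNS@0: {A,G} ∩ {A} = {A} (intersection, +0)
BG@1: {T} ∩ {T} = {T} (intersection, +0)
ES@1: {G} ∪ {T} = {G,T} (union, +1)
MN@1: {G} ∪ {A} = {A,G} (union, +1)
EMNS@1: {G,T} ∩ {A,G} = {G} (intersection, +0)
EHMNS@1: {G} ∩ {G} = {G} (intersection, +0)
BEGHMNS@1: {T} ∪ {G} = {G,T} (union, +1)
BG@2: {T} ∪ {G} = {G,T} (union, +1)
ES@2: {A} ∪ {T} = {A,T} (union, +1)
MN@2: {A} ∪ {G} = {A,G} (union, +1)
EMNS@2: {A,T} ∩ {A,G} = {A} (intersection, +0)
EHMNS@2: {A} ∩ {A} = {A} (intersection, +0)
BEGHMNS@2: {G,T} ∪ {A} = {A,G,T} (union, +1)
BG@3: {A} ∩ {A} = {A} (intersection, +0)
ES@3: {A} ∪ {C} = {A,C} (union, +1)
MN@3: {C} ∩ {C} = {C} (intersection, +0)
EMNS@3: {A,C} ∩ {C} = {C} (intersection, +0)
EHMNS@3: {C} ∪ {A} = {A,C} (union, +1)
BEGHMNS@3: {A} ∩ {A,C} = {A} (intersection, +0)
per-site changes: [3, 3, 4, 2]; total = 12

12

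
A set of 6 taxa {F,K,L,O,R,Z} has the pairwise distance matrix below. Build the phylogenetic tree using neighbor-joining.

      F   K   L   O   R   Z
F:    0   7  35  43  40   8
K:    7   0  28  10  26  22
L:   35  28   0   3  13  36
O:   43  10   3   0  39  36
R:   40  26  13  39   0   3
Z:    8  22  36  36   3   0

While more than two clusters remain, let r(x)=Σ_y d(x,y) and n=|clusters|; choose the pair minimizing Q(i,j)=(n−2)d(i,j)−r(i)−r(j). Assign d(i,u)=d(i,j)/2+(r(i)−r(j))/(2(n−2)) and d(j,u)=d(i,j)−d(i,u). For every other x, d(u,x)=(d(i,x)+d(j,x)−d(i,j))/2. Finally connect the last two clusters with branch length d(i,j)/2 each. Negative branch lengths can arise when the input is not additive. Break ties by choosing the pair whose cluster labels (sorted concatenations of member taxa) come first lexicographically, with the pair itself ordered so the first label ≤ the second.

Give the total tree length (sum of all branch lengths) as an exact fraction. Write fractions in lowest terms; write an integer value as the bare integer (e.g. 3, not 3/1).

iteration 1: select L,O (d=3, Q=-234); attach at lengths (-1/2, 7/2); label the merged cluster LO
  updated: d(F,LO)=75/2, d(K,LO)=35/2, d(LO,R)=49/2, d(LO,Z)=69/2
iteration 2: select R,Z (d=3, Q=-152); attach at lengths (35/6, -17/6); label the merged cluster RZ
  updated: d(F,RZ)=45/2, d(K,RZ)=45/2, d(LO,RZ)=28
iteration 3: select F,K (d=7, Q=-100); attach at lengths (17/2, -3/2); label the merged cluster FK
  updated: d(FK,LO)=24, d(FK,RZ)=19
iteration 4: select FK,LO (d=24, Q=-71); attach at lengths (15/2, 33/2); label the merged cluster FKLO
  updated: d(FKLO,RZ)=23/2
iteration 5: select FKLO,RZ (d=23/2); attach at lengths (23/4, 23/4); label the merged cluster FKLORZ
final tree: (((F:17/2,K:-3/2):15/2,(L:-1/2,O:7/2):33/2):23/4,(R:35/6,Z:-17/6):23/4)
total length: 97/2

97/2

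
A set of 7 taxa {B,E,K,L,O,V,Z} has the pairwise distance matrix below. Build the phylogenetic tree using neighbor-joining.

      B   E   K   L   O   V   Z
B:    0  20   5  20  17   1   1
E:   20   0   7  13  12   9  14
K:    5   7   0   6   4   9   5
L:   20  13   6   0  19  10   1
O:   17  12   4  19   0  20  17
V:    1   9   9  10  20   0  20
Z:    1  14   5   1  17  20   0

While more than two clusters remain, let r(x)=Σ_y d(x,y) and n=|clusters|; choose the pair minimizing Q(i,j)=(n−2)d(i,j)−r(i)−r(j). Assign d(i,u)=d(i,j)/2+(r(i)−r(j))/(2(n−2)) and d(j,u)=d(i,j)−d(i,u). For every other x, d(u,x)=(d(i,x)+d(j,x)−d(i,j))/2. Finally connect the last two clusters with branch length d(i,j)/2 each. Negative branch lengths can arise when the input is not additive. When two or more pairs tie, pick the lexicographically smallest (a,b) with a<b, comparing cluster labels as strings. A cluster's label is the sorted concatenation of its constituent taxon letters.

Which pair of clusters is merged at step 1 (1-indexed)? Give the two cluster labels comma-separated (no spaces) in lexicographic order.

B,V

iteration 1: select B,V (d=1, Q=-128); attach at lengths (0, 1); label the merged cluster BV
  updated: d(BV,E)=14, d(BV,K)=13/2, d(BV,L)=29/2, d(BV,O)=18, d(BV,Z)=10
iteration 2: select L,Z (d=1, Q=-193/2); attach at lengths (21/16, -5/16); label the merged cluster LZ
  updated: d(BV,LZ)=47/4, d(E,LZ)=13, d(K,LZ)=5, d(LZ,O)=35/2
iteration 3: select BV,LZ (d=47/4, Q=-249/4); attach at lengths (51/8, 43/8); label the merged cluster BLVZ
  updated: d(BLVZ,E)=61/8, d(BLVZ,K)=-1/8, d(BLVZ,O)=95/8
iteration 4: select BLVZ,E (d=61/8, Q=-123/4); attach at lengths (2, 45/8); label the merged cluster BELVZ
  updated: d(BELVZ,K)=-3/8, d(BELVZ,O)=65/8
iteration 5: select BELVZ,K (d=-3/8, Q=-47/4); attach at lengths (15/8, -9/4); label the merged cluster BEKLVZ
  updated: d(BEKLVZ,O)=25/4
iteration 6: select BEKLVZ,O (d=25/4); attach at lengths (25/8, 25/8); label the merged cluster BEKLOVZ
final tree: (((((B:0,V:1):51/8,(L:21/16,Z:-5/16):43/8):2,E:45/8):15/8,K:-9/4):25/8,O:25/8)
total length: 109/4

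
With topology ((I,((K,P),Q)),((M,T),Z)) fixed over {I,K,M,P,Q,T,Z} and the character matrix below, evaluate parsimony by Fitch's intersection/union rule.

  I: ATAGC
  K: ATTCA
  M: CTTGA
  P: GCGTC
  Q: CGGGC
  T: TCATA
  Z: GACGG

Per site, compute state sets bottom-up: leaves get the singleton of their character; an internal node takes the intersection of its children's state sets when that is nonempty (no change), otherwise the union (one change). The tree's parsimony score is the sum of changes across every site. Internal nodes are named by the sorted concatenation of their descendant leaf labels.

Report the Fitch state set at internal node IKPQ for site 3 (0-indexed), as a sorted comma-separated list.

G

site 0, node KP: K={A} ∪ P={G} → {A,G} (+1)
site 0, node KPQ: KP={A,G} ∪ Q={C} → {A,C,G} (+1)
site 0, node IKPQ: I={A} ∩ KPQ={A,C,G} → {A} (+0)
site 0, node MT: M={C} ∪ T={T} → {C,T} (+1)
site 0, node MTZ: MT={C,T} ∪ Z={G} → {C,G,T} (+1)
site 0, node IKMPQTZ: IKPQ={A} ∪ MTZ={C,G,T} → {A,C,G,T} (+1)
site 1, node KP: K={T} ∪ P={C} → {C,T} (+1)
site 1, node KPQ: KP={C,T} ∪ Q={G} → {C,G,T} (+1)
site 1, node IKPQ: I={T} ∩ KPQ={C,G,T} → {T} (+0)
site 1, node MT: M={T} ∪ T={C} → {C,T} (+1)
site 1, node MTZ: MT={C,T} ∪ Z={A} → {A,C,T} (+1)
site 1, node IKMPQTZ: IKPQ={T} ∩ MTZ={A,C,T} → {T} (+0)
site 2, node KP: K={T} ∪ P={G} → {G,T} (+1)
site 2, node KPQ: KP={G,T} ∩ Q={G} → {G} (+0)
site 2, node IKPQ: I={A} ∪ KPQ={G} → {A,G} (+1)
site 2, node MT: M={T} ∪ T={A} → {A,T} (+1)
site 2, node MTZ: MT={A,T} ∪ Z={C} → {A,C,T} (+1)
site 2, node IKMPQTZ: IKPQ={A,G} ∩ MTZ={A,C,T} → {A} (+0)
site 3, node KP: K={C} ∪ P={T} → {C,T} (+1)
site 3, node KPQ: KP={C,T} ∪ Q={G} → {C,G,T} (+1)
site 3, node IKPQ: I={G} ∩ KPQ={C,G,T} → {G} (+0)
site 3, node MT: M={G} ∪ T={T} → {G,T} (+1)
site 3, node MTZ: MT={G,T} ∩ Z={G} → {G} (+0)
site 3, node IKMPQTZ: IKPQ={G} ∩ MTZ={G} → {G} (+0)
site 4, node KP: K={A} ∪ P={C} → {A,C} (+1)
site 4, node KPQ: KP={A,C} ∩ Q={C} → {C} (+0)
site 4, node IKPQ: I={C} ∩ KPQ={C} → {C} (+0)
site 4, node MT: M={A} ∩ T={A} → {A} (+0)
site 4, node MTZ: MT={A} ∪ Z={G} → {A,G} (+1)
site 4, node IKMPQTZ: IKPQ={C} ∪ MTZ={A,G} → {A,C,G} (+1)
per-site changes: [5, 4, 4, 3, 3]; total = 19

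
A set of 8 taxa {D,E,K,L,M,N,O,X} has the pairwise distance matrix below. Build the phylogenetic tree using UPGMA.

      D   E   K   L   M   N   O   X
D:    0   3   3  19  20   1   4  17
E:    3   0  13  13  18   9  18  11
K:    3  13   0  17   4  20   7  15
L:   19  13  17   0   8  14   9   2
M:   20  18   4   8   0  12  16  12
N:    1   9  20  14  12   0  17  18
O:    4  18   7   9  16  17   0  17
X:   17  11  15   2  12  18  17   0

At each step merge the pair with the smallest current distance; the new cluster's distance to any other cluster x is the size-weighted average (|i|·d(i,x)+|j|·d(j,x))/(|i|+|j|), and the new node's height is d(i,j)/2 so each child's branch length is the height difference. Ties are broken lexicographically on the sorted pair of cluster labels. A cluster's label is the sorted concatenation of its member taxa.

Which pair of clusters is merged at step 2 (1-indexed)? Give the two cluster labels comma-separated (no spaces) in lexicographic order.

L,X

1. join D+N (d=1) ⇒ DN; edges |D|=1/2, |N|=1/2
  updated: d(DN,E)=6, d(DN,K)=23/2, d(DN,L)=33/2, d(DN,M)=16, d(DN,O)=21/2, d(DN,X)=35/2
2. join L+X (d=2) ⇒ LX; edges |L|=1, |X|=1
  updated: d(DN,LX)=17, d(E,LX)=12, d(K,LX)=16, d(LX,M)=10, d(LX,O)=13
3. join K+M (d=4) ⇒ KM; edges |K|=2, |M|=2
  updated: d(DN,KM)=55/4, d(E,KM)=31/2, d(KM,LX)=13, d(KM,O)=23/2
4. join DN+E (d=6) ⇒ DEN; edges |DN|=5/2, |E|=3
  updated: d(DEN,KM)=43/3, d(DEN,LX)=46/3, d(DEN,O)=13
5. join KM+O (d=23/2) ⇒ KMO; edges |KM|=15/4, |O|=23/4
  updated: d(DEN,KMO)=125/9, d(KMO,LX)=13
6. join KMO+LX (d=13) ⇒ KLMOX; edges |KMO|=3/4, |LX|=11/2
  updated: d(DEN,KLMOX)=217/15
7. join DEN+KLMOX (d=217/15) ⇒ DEKLMNOX; edges |DEN|=127/30, |KLMOX|=11/15
final tree: (((D:1/2,N:1/2):5/2,E:3):127/30,(((K:2,M:2):15/4,O:23/4):3/4,(L:1,X:1):11/2):11/15)
total length: 1993/60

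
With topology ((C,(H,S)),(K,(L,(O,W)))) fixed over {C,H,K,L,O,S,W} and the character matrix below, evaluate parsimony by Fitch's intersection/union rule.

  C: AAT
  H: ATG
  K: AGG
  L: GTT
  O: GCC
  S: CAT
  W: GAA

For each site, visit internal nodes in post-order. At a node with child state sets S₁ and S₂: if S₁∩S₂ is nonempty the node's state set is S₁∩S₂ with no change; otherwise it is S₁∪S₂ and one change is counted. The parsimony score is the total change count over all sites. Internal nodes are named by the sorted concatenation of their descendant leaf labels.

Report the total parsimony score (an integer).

[col 0] HS: children H:{A}, S:{C} ∪→ {A,C}; cost 1
[col 0] CHS: children C:{A}, HS:{A,C} ∩→ {A}; cost 0
[col 0] OW: children O:{G}, W:{G} ∩→ {G}; cost 0
[col 0] LOW: children L:{G}, OW:{G} ∩→ {G}; cost 0
[col 0] KLOW: children K:{A}, LOW:{G} ∪→ {A,G}; cost 1
[col 0] CHKLOSW: children CHS:{A}, KLOW:{A,G} ∩→ {A}; cost 0
[col 1] HS: children H:{T}, S:{A} ∪→ {A,T}; cost 1
[col 1] CHS: children C:{A}, HS:{A,T} ∩→ {A}; cost 0
[col 1] OW: children O:{C}, W:{A} ∪→ {A,C}; cost 1
[col 1] LOW: children L:{T}, OW:{A,C} ∪→ {A,C,T}; cost 1
[col 1] KLOW: children K:{G}, LOW:{A,C,T} ∪→ {A,C,G,T}; cost 1
[col 1] CHKLOSW: children CHS:{A}, KLOW:{A,C,G,T} ∩→ {A}; cost 0
[col 2] HS: children H:{G}, S:{T} ∪→ {G,T}; cost 1
[col 2] CHS: children C:{T}, HS:{G,T} ∩→ {T}; cost 0
[col 2] OW: children O:{C}, W:{A} ∪→ {A,C}; cost 1
[col 2] LOW: children L:{T}, OW:{A,C} ∪→ {A,C,T}; cost 1
[col 2] KLOW: children K:{G}, LOW:{A,C,T} ∪→ {A,C,G,T}; cost 1
[col 2] CHKLOSW: children CHS:{T}, KLOW:{A,C,G,T} ∩→ {T}; cost 0
per-site changes: [2, 4, 4]; total = 10

10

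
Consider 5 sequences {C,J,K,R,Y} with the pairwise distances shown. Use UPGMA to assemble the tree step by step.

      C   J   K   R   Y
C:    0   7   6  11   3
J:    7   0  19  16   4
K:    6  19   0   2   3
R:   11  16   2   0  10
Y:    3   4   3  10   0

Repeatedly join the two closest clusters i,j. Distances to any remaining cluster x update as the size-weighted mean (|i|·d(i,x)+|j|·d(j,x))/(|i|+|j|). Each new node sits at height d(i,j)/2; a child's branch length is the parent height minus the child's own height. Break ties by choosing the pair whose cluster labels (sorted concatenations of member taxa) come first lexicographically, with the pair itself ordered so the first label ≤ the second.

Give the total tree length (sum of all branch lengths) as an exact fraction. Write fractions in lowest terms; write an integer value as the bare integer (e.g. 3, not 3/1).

193/12

1. join K+R (d=2) ⇒ KR; edges |K|=1, |R|=1
  updated: d(C,KR)=17/2, d(J,KR)=35/2, d(KR,Y)=13/2
2. join C+Y (d=3) ⇒ CY; edges |C|=3/2, |Y|=3/2
  updated: d(CY,J)=11/2, d(CY,KR)=15/2
3. join CY+J (d=11/2) ⇒ CJY; edges |CY|=5/4, |J|=11/4
  updated: d(CJY,KR)=65/6
4. join CJY+KR (d=65/6) ⇒ CJKRY; edges |CJY|=8/3, |KR|=53/12
final tree: (((C:3/2,Y:3/2):5/4,J:11/4):8/3,(K:1,R:1):53/12)
total length: 193/12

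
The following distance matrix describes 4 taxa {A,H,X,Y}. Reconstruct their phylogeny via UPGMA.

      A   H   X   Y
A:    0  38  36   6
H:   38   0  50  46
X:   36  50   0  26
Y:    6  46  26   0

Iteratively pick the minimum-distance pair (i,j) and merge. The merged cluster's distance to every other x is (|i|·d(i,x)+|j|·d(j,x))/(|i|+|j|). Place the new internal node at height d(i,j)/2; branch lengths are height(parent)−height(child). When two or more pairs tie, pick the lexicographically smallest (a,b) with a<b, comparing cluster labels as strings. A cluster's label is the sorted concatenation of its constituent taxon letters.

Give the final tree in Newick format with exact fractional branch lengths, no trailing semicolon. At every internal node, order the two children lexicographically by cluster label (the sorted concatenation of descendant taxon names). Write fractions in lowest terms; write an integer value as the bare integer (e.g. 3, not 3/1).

(((A:3,Y:3):25/2,X:31/2):41/6,H:67/3)

iteration 1: select A,Y (d=6); attach at lengths (3, 3); label the merged cluster AY
  updated: d(AY,H)=42, d(AY,X)=31
iteration 2: select AY,X (d=31); attach at lengths (25/2, 31/2); label the merged cluster AXY
  updated: d(AXY,H)=134/3
iteration 3: select AXY,H (d=134/3); attach at lengths (41/6, 67/3); label the merged cluster AHXY
final tree: (((A:3,Y:3):25/2,X:31/2):41/6,H:67/3)
total length: 379/6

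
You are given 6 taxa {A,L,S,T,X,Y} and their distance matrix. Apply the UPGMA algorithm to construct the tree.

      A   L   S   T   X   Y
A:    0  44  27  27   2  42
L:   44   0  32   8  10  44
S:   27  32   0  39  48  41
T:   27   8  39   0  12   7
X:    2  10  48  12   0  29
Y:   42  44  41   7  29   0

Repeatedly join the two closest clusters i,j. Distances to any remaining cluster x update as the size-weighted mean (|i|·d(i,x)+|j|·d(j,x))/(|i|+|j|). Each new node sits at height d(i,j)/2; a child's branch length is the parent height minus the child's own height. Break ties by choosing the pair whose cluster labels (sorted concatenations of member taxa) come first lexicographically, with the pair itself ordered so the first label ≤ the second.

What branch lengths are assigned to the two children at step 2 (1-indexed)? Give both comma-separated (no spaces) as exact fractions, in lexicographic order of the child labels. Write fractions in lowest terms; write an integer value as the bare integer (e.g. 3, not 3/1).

7/2,7/2

step 1: merge (A,X) at d=2; branch lengths A→1, X→1; new cluster AX
  updated: d(AX,L)=27, d(AX,S)=75/2, d(AX,T)=39/2, d(AX,Y)=71/2
step 2: merge (T,Y) at d=7; branch lengths T→7/2, Y→7/2; new cluster TY
  updated: d(AX,TY)=55/2, d(L,TY)=26, d(S,TY)=40
step 3: merge (L,TY) at d=26; branch lengths L→13, TY→19/2; new cluster LTY
  updated: d(AX,LTY)=82/3, d(LTY,S)=112/3
step 4: merge (AX,LTY) at d=82/3; branch lengths AX→38/3, LTY→2/3; new cluster ALTXY
  updated: d(ALTXY,S)=187/5
step 5: merge (ALTXY,S) at d=187/5; branch lengths ALTXY→151/30, S→187/10; new cluster ALSTXY
final tree: (((A:1,X:1):38/3,(L:13,(T:7/2,Y:7/2):19/2):2/3):151/30,S:187/10)
total length: 2057/30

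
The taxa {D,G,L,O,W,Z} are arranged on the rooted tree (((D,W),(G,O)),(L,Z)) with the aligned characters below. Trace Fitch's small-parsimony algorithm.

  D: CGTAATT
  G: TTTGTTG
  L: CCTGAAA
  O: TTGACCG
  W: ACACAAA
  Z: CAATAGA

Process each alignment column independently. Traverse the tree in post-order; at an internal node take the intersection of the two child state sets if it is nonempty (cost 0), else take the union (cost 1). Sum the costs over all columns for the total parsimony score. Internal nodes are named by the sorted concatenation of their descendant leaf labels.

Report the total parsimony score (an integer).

20

site 0, node DW: D={C} ∪ W={A} → {A,C} (+1)
site 0, node GO: G={T} ∩ O={T} → {T} (+0)
site 0, node DGOW: DW={A,C} ∪ GO={T} → {A,C,T} (+1)
site 0, node LZ: L={C} ∩ Z={C} → {C} (+0)
site 0, node DGLOWZ: DGOW={A,C,T} ∩ LZ={C} → {C} (+0)
site 1, node DW: D={G} ∪ W={C} → {C,G} (+1)
site 1, node GO: G={T} ∩ O={T} → {T} (+0)
site 1, node DGOW: DW={C,G} ∪ GO={T} → {C,G,T} (+1)
site 1, node LZ: L={C} ∪ Z={A} → {A,C} (+1)
site 1, node DGLOWZ: DGOW={C,G,T} ∩ LZ={A,C} → {C} (+0)
site 2, node DW: D={T} ∪ W={A} → {A,T} (+1)
site 2, node GO: G={T} ∪ O={G} → {G,T} (+1)
site 2, node DGOW: DW={A,T} ∩ GO={G,T} → {T} (+0)
site 2, node LZ: L={T} ∪ Z={A} → {A,T} (+1)
site 2, node DGLOWZ: DGOW={T} ∩ LZ={A,T} → {T} (+0)
site 3, node DW: D={A} ∪ W={C} → {A,C} (+1)
site 3, node GO: G={G} ∪ O={A} → {A,G} (+1)
site 3, node DGOW: DW={A,C} ∩ GO={A,G} → {A} (+0)
site 3, node LZ: L={G} ∪ Z={T} → {G,T} (+1)
site 3, node DGLOWZ: DGOW={A} ∪ LZ={G,T} → {A,G,T} (+1)
site 4, node DW: D={A} ∩ W={A} → {A} (+0)
site 4, node GO: G={T} ∪ O={C} → {C,T} (+1)
site 4, node DGOW: DW={A} ∪ GO={C,T} → {A,C,T} (+1)
site 4, node LZ: L={A} ∩ Z={A} → {A} (+0)
site 4, node DGLOWZ: DGOW={A,C,T} ∩ LZ={A} → {A} (+0)
site 5, node DW: D={T} ∪ W={A} → {A,T} (+1)
site 5, node GO: G={T} ∪ O={C} → {C,T} (+1)
site 5, node DGOW: DW={A,T} ∩ GO={C,T} → {T} (+0)
site 5, node LZ: L={A} ∪ Z={G} → {A,G} (+1)
site 5, node DGLOWZ: DGOW={T} ∪ LZ={A,G} → {A,G,T} (+1)
site 6, node DW: D={T} ∪ W={A} → {A,T} (+1)
site 6, node GO: G={G} ∩ O={G} → {G} (+0)
site 6, node DGOW: DW={A,T} ∪ GO={G} → {A,G,T} (+1)
site 6, node LZ: L={A} ∩ Z={A} → {A} (+0)
site 6, node DGLOWZ: DGOW={A,G,T} ∩ LZ={A} → {A} (+0)
per-site changes: [2, 3, 3, 4, 2, 4, 2]; total = 20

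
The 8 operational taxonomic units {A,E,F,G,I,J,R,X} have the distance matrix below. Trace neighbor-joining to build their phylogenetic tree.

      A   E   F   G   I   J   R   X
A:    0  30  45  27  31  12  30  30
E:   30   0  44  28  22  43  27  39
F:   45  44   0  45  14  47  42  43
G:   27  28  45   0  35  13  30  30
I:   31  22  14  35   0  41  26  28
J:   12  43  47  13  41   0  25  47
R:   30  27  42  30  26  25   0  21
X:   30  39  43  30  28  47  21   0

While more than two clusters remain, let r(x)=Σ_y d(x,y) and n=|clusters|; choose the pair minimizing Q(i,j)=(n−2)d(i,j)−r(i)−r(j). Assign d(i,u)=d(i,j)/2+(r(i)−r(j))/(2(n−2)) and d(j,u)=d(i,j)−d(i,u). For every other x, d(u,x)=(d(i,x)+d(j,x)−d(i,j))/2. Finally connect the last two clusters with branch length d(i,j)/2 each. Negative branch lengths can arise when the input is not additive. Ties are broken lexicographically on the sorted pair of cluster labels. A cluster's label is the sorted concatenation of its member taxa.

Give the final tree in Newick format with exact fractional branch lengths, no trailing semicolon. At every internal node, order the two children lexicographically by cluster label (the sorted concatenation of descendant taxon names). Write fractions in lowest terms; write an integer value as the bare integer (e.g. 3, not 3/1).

iteration 1: select F,I (d=14, Q=-393); attach at lengths (167/12, 1/12); label the merged cluster FI
  updated: d(A,FI)=31, d(E,FI)=26, d(FI,G)=33, d(FI,J)=37, d(FI,R)=27, d(FI,X)=57/2
iteration 2: select A,J (d=12, Q=-277); attach at lengths (43/10, 77/10); label the merged cluster AJ
  updated: d(AJ,E)=61/2, d(AJ,FI)=28, d(AJ,G)=14, d(AJ,R)=43/2, d(AJ,X)=65/2
iteration 3: select AJ,G (d=14, Q=-411/2); attach at lengths (95/16, 129/16); label the merged cluster AGJ
  updated: d(AGJ,E)=89/4, d(AGJ,FI)=47/2, d(AGJ,R)=75/4, d(AGJ,X)=97/4
iteration 4: select R,X (d=21, Q=-287/2); attach at lengths (22/3, 41/3); label the merged cluster RX
  updated: d(AGJ,RX)=11, d(E,RX)=45/2, d(FI,RX)=69/4
iteration 5: select AGJ,RX (d=11, Q=-171/2); attach at lengths (7, 4); label the merged cluster AGJRX
  updated: d(AGJRX,E)=135/8, d(AGJRX,FI)=119/8
iteration 6: select AGJRX,E (d=135/8, Q=-231/4); attach at lengths (23/8, 14); label the merged cluster AEGJRX
  updated: d(AEGJRX,FI)=12
iteration 7: select AEGJRX,FI (d=12); attach at lengths (6, 6); label the merged cluster AEFGIJRX
final tree: (((((A:43/10,J:77/10):95/16,G:129/16):7,(R:22/3,X:41/3):4):23/8,E:14):6,(F:167/12,I:1/12):6)
total length: 807/8

(((((A:43/10,J:77/10):95/16,G:129/16):7,(R:22/3,X:41/3):4):23/8,E:14):6,(F:167/12,I:1/12):6)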